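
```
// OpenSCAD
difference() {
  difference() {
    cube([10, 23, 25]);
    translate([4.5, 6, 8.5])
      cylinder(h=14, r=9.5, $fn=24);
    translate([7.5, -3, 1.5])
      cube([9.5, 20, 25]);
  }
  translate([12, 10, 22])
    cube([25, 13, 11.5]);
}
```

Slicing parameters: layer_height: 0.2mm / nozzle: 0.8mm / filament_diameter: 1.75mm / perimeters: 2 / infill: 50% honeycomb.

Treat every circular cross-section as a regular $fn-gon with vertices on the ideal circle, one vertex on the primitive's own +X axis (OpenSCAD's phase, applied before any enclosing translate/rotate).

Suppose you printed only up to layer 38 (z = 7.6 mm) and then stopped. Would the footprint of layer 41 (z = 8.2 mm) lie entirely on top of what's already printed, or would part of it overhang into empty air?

Compare the two slices. At z = 7.6: the 10×23 cube contributes its full rectangle (area 230.00 mm²); the cylinder at (4.5, 6) does not reach this height (z outside [8.5, 22.5]); the cube at (7.5, -3) is present — its section is the full 9.5×20 rectangle (area 190.00 mm²); Subtracting the remaining from the first: starting from the 10×23 cube (230.00 mm²), the 9.5×20 cube at (7.5, -3) partially overlaps it — only the 42.50 mm² overlap (of its 190.00 mm²) is removed, clipping the outline — area = 187.50 mm²; the cube at (12, 10) does not reach this height (z outside [22, 33.5]); Taking the first minus the rest: none of the subtracted shapes is present at this height, so that combined region is unchanged — area = 187.50 mm². At z = 8.2: the cube is present — its section is the full 10×23 rectangle (area 230.00 mm²); the cylinder at (4.5, 6) does not reach this height (z outside [8.5, 22.5]); the cube at (7.5, -3) is present — its section is the full 9.5×20 rectangle (area 190.00 mm²); Subtracting the remaining from the first: starting from the 10×23 cube (230.00 mm²), the 9.5×20 cube at (7.5, -3) partially overlaps it — only the 42.50 mm² overlap (of its 190.00 mm²) is removed, clipping the outline — area = 187.50 mm²; the cube at (12, 10) is absent (z outside [22, 33.5]); After the difference (first − rest): none of the subtracted shapes is present at this height, so the result so far is unchanged — area = 187.50 mm². Checking containment: the cross-section at z = 8.2 is a subset of the cross-section at z = 7.6.

entirely on top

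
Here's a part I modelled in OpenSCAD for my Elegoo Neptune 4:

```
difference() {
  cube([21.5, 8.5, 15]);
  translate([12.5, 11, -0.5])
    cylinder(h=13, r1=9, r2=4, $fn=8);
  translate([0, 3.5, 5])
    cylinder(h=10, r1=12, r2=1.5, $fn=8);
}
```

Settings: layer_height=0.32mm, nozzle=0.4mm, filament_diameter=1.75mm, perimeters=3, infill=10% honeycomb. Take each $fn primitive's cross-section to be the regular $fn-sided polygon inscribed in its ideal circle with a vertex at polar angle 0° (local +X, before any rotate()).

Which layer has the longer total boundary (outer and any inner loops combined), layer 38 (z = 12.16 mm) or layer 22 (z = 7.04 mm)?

layer 38 (z = 12.16 mm)

Layer 38 (z = 12.16): the cube is present — its section is the full 21.5×8.5 rectangle (perimeter 60.00 mm); the cone at (12.5, 11) (r1=9→r2=4) has section circumradius 4.131 here — a regular 8-gon (perimeter = 2·8·4.131·sin(180°/8) = 25.29 mm); the cone at (0, 3.5) contributes a regular 8-gon of circumradius 4.482 (interpolated between r1=12 and r2=1.5 at t=0.716) (perimeter = 2·8·4.482·sin(180°/8) = 27.44 mm); After the difference (first − rest): starting from the 21.5×8.5 cube, the cone at (12.5, 11) partially overlaps it — only the 6.07 mm² overlap (of its 48.26 mm²) is removed, clipping the outline; the cone at (0, 3.5) partially overlaps it — only the 27.25 mm² overlap (of its 56.82 mm²) is removed, clipping the outline — boundary = 61.85 mm. So its perimeter = 61.85 mm. Layer 22 (z = 7.04): the cube is present — its section is the full 21.5×8.5 rectangle (perimeter 60.00 mm); the cone at (12.5, 11): at t=0.580 of its height the radius interpolates to r₁+(r₂−r₁)t = 6.100, giving a regular 8-gon of that circumradius (perimeter = 2·8·6.100·sin(180°/8) = 37.35 mm); the cone at (0, 3.5) contributes a regular 8-gon of circumradius 9.858 (interpolated between r1=12 and r2=1.5 at t=0.204) (perimeter = 2·8·9.858·sin(180°/8) = 60.36 mm); After the difference (first − rest): starting from the 21.5×8.5 cube, the cone at (12.5, 11) partially overlaps it — only the 24.71 mm² overlap (of its 105.25 mm²) is removed, clipping the outline; the cone at (0, 3.5) partially overlaps it — only the 75.41 mm² overlap (of its 274.87 mm²) is removed, clipping the outline — boundary = 43.42 mm. So its perimeter = 43.42 mm. Layer 38 is larger (61.85 vs 43.42 mm).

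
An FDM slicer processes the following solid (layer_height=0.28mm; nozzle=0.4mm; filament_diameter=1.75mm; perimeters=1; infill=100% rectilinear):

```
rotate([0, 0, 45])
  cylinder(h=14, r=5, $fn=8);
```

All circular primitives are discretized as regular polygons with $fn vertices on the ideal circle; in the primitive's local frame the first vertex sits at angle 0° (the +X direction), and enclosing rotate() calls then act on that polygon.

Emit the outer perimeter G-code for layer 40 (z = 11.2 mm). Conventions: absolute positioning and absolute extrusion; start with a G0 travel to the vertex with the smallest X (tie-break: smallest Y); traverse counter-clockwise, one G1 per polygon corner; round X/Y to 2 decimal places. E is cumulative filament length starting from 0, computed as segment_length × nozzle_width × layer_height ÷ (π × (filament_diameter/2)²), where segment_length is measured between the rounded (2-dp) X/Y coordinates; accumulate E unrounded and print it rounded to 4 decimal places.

G0 X-5.00 Y0.00 Z11.20
G1 X-3.54 Y-3.54 E0.1783
G1 X0.00 Y-5.00 E0.3566
G1 X3.54 Y-3.54 E0.5349
G1 X5.00 Y0.00 E0.7132
G1 X3.54 Y3.54 E0.8915
G1 X0.00 Y5.00 E1.0698
G1 X-3.54 Y3.54 E1.2481
G1 X-5.00 Y0.00 E1.4264

At z = 11.2 mm: the r=5 cylinder contributes a regular 8-gon of circumradius 5; (rotated 45° about Z; rotation is an isometry so areas/perimeters/island counts are preserved). The outline is a single polygon with 8 vertices. Extrusion per mm of travel: 0.4 × 0.28 / (π × 0.875²) = 0.046564. Accumulating E over each segment gives final E = 1.4264.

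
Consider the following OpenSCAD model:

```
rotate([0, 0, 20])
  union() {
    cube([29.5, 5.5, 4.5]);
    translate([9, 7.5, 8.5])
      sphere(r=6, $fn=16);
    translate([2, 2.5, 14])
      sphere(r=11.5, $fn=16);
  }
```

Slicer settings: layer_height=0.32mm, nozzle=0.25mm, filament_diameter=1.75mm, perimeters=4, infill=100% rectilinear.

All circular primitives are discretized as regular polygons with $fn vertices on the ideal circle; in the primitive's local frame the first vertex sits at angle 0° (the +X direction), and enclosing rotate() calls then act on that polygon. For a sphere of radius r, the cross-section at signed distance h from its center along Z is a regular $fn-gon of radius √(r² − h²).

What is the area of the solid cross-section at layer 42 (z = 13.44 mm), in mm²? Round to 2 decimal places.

At z = 13.44 mm: the cube is not intersected at this z (z outside [0, 4.5]); the sphere at (9, 7.5): section is a regular 16-gon, circumradius = √(r²−h²) = √(6²−4.94²) = 3.405 (area = (16/2)·3.405²·sin(360°/16) = 35.50 mm²); the sphere at (2, 2.5): section is a regular 16-gon, circumradius = √(r²−h²) = √(11.5²−0.56²) = 11.486 (area = (16/2)·11.486²·sin(360°/16) = 403.92 mm²); Taking the union: the regions partially overlap — summed areas 439.42 mm² minus the doubly-counted overlap 33.55 mm² gives 405.87 mm² — area = 405.87 mm²; (rotated 20° about Z; rotation is an isometry so areas/perimeters/island counts are preserved). Overall, the cross-section is a single solid region. Net area = 405.87 mm².

405.87 mm²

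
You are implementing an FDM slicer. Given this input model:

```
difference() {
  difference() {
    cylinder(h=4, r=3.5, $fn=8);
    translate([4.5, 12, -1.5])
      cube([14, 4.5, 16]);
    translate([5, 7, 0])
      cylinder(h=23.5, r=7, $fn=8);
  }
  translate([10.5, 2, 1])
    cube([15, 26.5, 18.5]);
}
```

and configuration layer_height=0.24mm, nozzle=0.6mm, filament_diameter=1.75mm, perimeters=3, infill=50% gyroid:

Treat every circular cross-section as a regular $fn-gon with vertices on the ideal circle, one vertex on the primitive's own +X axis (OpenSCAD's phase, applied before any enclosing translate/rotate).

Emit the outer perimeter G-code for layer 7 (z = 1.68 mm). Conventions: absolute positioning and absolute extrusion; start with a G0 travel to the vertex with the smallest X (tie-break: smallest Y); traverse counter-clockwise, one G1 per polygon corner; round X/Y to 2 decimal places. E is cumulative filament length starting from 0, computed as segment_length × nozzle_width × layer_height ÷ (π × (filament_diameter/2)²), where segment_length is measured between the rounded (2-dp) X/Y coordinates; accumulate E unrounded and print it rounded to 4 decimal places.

At z = 1.68 mm: the cylinder: section is a regular 8-gon, circumradius r=3.5; the cube at (4.5, 12) (footprint 14×4.5) is included at this height; the r=7 cylinder at (5, 7) gives a regular 8-gon of circumradius 7 (constant along its height); After the difference (first − rest): starting from the r=3.5 cylinder, the 14×4.5 cube at (4.5, 12) misses the remaining region (no effect); the r=7 cylinder at (5, 7) partially overlaps it — only the 4.36 mm² overlap (of its 138.59 mm²) is removed, clipping the outline — 1 connected region; the 15×26.5 cube at (10.5, 2) contributes its full rectangle; Taking the first minus the rest: starting from that combined region, the 15×26.5 cube at (10.5, 2) misses the remaining region (no effect) — 1 connected region. The outline is a single polygon with 9 vertices. Extrusion per mm of travel: 0.6 × 0.24 / (π × 0.875²) = 0.059868. Accumulating E over each segment gives final E = 1.2646.

G0 X-3.50 Y0.00 Z1.68
G1 X-2.47 Y-2.47 E0.1602
G1 X0.00 Y-3.50 E0.3204
G1 X2.47 Y-2.47 E0.4806
G1 X3.50 Y0.00 E0.6409
G1 X3.19 Y0.75 E0.6895
G1 X0.05 Y2.05 E0.8929
G1 X-0.47 Y3.31 E0.9745
G1 X-2.47 Y2.47 E1.1044
G1 X-3.50 Y0.00 E1.2646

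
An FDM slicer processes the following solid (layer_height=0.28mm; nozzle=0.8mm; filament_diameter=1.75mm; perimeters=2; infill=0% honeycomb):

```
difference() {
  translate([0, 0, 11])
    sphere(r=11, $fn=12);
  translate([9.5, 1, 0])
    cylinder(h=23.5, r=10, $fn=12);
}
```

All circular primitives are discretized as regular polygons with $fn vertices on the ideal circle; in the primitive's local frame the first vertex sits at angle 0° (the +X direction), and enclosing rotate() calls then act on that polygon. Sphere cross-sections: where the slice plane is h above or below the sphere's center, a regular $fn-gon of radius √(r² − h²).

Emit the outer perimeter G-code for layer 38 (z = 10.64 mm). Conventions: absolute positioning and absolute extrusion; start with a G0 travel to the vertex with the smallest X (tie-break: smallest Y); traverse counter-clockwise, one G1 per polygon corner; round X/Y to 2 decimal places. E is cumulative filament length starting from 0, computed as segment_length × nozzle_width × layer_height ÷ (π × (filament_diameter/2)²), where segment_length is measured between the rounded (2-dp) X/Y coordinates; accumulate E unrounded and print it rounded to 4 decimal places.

G0 X-10.99 Y0.00 Z10.64
G1 X-9.52 Y-5.50 E0.5302
G1 X-5.50 Y-9.52 E1.0596
G1 X0.00 Y-10.99 E1.5898
G1 X5.50 Y-9.52 E2.1200
G1 X6.75 Y-8.26 E2.2853
G1 X4.50 Y-7.66 E2.5022
G1 X0.84 Y-4.00 E2.9842
G1 X-0.50 Y1.00 E3.4663
G1 X0.84 Y6.00 E3.9483
G1 X4.50 Y9.66 E4.4304
G1 X4.74 Y9.72 E4.4534
G1 X0.00 Y10.99 E4.9104
G1 X-5.50 Y9.52 E5.4406
G1 X-9.52 Y5.50 E5.9700
G1 X-10.99 Y0.00 E6.5002

At z = 10.64 mm: the r=11 sphere contributes a regular 12-gon of circumradius √(11²−0.36²) = 10.994; the r=10 cylinder at (9.5, 1) gives a regular 12-gon of circumradius 10 (constant along its height); Subtracting the remaining from the first: starting from the r=11 sphere, the r=10 cylinder at (9.5, 1) partially overlaps it — only the 141.61 mm² overlap (of its 300.00 mm²) is removed, clipping the outline — 1 connected region. The outline is a single polygon with 15 vertices. Extrusion per mm of travel: 0.8 × 0.28 / (π × 0.875²) = 0.093128. Accumulating E over each segment gives final E = 6.5002.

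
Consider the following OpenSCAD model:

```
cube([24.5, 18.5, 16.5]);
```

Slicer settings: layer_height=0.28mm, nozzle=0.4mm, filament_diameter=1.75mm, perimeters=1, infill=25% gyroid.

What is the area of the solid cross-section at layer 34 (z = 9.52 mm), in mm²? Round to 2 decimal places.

453.25 mm²

At z = 9.52 mm: the cube (footprint 24.5×18.5) is included at this height (area 453.25 mm²). Overall, the cross-section is a single solid region. Net area = 453.25 mm².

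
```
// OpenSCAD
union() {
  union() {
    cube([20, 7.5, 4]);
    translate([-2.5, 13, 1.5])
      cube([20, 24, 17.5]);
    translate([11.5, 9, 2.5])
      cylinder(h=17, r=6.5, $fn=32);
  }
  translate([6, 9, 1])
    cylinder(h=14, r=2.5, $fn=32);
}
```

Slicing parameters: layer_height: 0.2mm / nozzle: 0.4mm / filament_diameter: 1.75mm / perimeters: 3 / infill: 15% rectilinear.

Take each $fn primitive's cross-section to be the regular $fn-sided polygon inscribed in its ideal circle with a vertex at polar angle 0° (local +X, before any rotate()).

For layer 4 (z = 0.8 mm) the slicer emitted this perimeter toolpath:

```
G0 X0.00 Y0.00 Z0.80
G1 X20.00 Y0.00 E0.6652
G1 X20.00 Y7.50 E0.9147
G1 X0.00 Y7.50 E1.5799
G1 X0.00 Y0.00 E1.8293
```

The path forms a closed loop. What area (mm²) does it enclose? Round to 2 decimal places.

150.00 mm²

Apply the shoelace formula to the sequence of (X, Y) vertices; enclosed area = 150.00 mm².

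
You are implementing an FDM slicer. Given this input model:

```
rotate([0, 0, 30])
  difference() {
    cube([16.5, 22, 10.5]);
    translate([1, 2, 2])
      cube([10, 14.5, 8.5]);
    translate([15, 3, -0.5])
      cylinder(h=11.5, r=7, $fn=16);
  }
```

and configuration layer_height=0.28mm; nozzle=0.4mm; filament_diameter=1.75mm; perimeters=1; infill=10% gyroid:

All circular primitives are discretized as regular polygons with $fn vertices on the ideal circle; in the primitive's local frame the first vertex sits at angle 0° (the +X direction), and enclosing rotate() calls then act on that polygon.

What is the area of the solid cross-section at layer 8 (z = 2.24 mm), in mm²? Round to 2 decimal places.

160.04 mm²

At z = 2.24 mm: the cube (footprint 16.5×22) is included at this height (area 363.00 mm²); the cube at (1, 2) (footprint 10×14.5) is included at this height (area 145.00 mm²); the r=7 cylinder at (15, 3) contributes a regular 16-gon of circumradius 7 (area = (16/2)·7.000²·sin(360°/16) = 150.01 mm²); Subtracting the remaining from the first: starting from the 16.5×22 cube (363.00 mm²), the 10×14.5 cube at (1, 2) lies wholly inside it (removes its full 145.00 mm² and its 49.00 mm outline becomes a hole wall); the r=7 cylinder at (15, 3) partially overlaps it — only the 57.96 mm² overlap (of its 150.01 mm²) is removed, clipping the outline — area = 160.04 mm²; (rotated 30° about Z; rotation is an isometry so areas/perimeters/island counts are preserved). Overall, the cross-section is a single solid region. Net area = 160.04 mm².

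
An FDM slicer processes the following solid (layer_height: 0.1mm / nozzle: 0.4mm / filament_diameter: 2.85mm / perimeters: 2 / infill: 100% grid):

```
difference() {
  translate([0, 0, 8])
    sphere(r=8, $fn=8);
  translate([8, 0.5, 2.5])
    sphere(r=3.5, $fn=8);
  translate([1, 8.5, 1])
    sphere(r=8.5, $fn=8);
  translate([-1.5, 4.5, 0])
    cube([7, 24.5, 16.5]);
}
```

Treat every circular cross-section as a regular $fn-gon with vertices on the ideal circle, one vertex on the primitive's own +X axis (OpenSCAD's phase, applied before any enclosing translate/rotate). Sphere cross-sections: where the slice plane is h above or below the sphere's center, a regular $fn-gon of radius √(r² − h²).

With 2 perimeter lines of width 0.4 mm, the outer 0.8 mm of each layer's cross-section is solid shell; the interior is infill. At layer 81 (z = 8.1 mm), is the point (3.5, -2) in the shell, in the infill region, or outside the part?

infill

At z = 8.1 mm: the r=8 sphere slices to a regular 8-gon of circumradius 7.999 (√(r²−h²) with h=0.1 from center); the sphere at (8, 0.5) does not reach this height (|z−center|=5.600 > r=3.5); the r=8.5 sphere at (1, 8.5) contributes a regular 8-gon of circumradius √(8.5²−7.1²) = 4.673; the 7×24.5 cube at (-1.5, 4.5) contributes its full rectangle; Taking the first minus the rest: starting from the r=8 sphere, the r=8.5 sphere at (1, 8.5) partially overlaps it — only the 18.91 mm² overlap (of its 61.77 mm²) is removed, clipping the outline; the 7×24.5 cube at (-1.5, 4.5) partially overlaps it — only the 2.31 mm² overlap (of its 171.50 mm²) is removed, clipping the outline — 1 connected region. Overall, the cross-section is a single solid region. The nearest boundary edge runs (8.00, 0.00)→(5.66, -5.66); distance from the point to it = 3.39 mm. The point is inside the cross-section and 3.39 mm from the nearest boundary — more than the 0.8 mm shell width (2 × 0.4), so it's in the infill interior.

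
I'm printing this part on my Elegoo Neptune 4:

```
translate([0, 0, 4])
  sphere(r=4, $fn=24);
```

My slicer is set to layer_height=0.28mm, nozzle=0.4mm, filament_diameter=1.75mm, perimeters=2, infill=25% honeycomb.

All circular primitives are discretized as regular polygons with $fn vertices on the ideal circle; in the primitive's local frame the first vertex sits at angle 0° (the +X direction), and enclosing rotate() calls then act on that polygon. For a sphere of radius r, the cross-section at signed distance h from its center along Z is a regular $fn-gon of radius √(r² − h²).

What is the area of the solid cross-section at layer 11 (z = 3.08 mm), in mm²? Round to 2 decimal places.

At z = 3.08 mm: the r=4 sphere contributes a regular 24-gon of circumradius √(4²−0.92²) = 3.893 (area = (24/2)·3.893²·sin(360°/24) = 47.06 mm²). Overall, the cross-section is a single solid region. Net area = 47.06 mm².

47.06 mm²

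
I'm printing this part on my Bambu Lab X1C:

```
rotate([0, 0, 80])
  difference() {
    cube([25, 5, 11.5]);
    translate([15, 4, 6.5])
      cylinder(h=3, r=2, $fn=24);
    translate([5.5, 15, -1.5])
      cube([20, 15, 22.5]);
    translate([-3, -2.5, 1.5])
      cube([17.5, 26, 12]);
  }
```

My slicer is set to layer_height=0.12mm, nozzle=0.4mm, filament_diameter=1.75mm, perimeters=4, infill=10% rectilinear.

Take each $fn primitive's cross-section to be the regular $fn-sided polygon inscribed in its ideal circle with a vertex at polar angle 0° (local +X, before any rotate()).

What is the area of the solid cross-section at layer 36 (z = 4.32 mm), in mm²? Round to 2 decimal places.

At z = 4.32 mm: the cube (footprint 25×5) is included at this height (area 125.00 mm²); the cylinder at (15, 4) does not reach this height (z outside [6.5, 9.5]); the cube at (5.5, 15) (footprint 20×15) is included at this height (area 300.00 mm²); the 17.5×26 cube at (-3, -2.5) contributes its full rectangle (area 455.00 mm²); After the difference (first − rest): starting from the 25×5 cube (125.00 mm²), the 20×15 cube at (5.5, 15) misses the remaining region (no effect); the 17.5×26 cube at (-3, -2.5) partially overlaps it — only the 72.50 mm² overlap (of its 455.00 mm²) is removed, clipping the outline — area = 52.50 mm²; (whole slice rotated 80° about Z — lengths, areas and connectivity unchanged). Overall, the cross-section is a single solid region. Net area = 52.50 mm².

52.50 mm²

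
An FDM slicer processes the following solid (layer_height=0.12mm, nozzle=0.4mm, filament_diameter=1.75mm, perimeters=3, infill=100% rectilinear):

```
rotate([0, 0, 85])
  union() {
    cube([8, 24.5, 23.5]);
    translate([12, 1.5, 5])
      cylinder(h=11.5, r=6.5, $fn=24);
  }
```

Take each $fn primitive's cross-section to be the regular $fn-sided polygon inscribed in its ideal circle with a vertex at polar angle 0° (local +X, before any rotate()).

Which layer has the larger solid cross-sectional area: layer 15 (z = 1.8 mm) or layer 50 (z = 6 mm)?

layer 50 (z = 6 mm)

Layer 15 (z = 1.8): the cube is present — its section is the full 8×24.5 rectangle (area 196.00 mm²); the cylinder at (12, 1.5) does not reach this height (z outside [5, 16.5]); Taking the union: only the 8×24.5 cube is present, so the union is just that shape — area = 196.00 mm²; (rotated 85° about Z; rotation is an isometry so areas/perimeters/island counts are preserved). So its area = 196.00 mm². Layer 50 (z = 6): the cube is present — its section is the full 8×24.5 rectangle (area 196.00 mm²); the r=6.5 cylinder at (12, 1.5) contributes a regular 24-gon of circumradius 6.5 (area = (24/2)·6.500²·sin(360°/24) = 131.22 mm²); Combining (union): the regions partially overlap — summed areas 327.22 mm² minus the doubly-counted overlap 12.32 mm² gives 314.90 mm² — area = 314.90 mm²; (whole slice rotated 85° about Z — lengths, areas and connectivity unchanged). So its area = 314.90 mm². Layer 50 is larger (314.90 vs 196.00 mm²).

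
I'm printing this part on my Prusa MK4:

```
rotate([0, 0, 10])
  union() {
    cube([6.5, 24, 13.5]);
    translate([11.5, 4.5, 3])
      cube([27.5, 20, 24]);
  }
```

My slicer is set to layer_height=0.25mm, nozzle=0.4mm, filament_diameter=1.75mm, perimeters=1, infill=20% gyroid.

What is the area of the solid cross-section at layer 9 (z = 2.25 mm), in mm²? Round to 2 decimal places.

At z = 2.25 mm: the cube is present — its section is the full 6.5×24 rectangle (area 156.00 mm²); the cube at (11.5, 4.5) is not intersected at this z (z outside [3, 27]); Combining (union): only the 6.5×24 cube is present, so the union is just that shape — area = 156.00 mm²; (whole slice rotated 10° about Z — lengths, areas and connectivity unchanged). Overall, the cross-section is a single solid region. Net area = 156.00 mm².

156.00 mm²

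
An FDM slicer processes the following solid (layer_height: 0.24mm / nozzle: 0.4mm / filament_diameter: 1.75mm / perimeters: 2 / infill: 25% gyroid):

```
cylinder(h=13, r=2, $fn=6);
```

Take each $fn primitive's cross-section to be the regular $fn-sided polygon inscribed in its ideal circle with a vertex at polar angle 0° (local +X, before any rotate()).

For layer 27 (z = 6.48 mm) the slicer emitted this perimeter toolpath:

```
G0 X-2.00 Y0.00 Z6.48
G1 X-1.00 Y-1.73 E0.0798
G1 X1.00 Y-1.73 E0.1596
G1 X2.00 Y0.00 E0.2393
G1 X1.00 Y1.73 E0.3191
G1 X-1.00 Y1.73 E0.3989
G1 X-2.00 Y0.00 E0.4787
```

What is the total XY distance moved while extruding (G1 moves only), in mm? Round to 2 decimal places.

11.99 mm

Sum the Euclidean lengths of each G1 segment: total = 11.99 mm.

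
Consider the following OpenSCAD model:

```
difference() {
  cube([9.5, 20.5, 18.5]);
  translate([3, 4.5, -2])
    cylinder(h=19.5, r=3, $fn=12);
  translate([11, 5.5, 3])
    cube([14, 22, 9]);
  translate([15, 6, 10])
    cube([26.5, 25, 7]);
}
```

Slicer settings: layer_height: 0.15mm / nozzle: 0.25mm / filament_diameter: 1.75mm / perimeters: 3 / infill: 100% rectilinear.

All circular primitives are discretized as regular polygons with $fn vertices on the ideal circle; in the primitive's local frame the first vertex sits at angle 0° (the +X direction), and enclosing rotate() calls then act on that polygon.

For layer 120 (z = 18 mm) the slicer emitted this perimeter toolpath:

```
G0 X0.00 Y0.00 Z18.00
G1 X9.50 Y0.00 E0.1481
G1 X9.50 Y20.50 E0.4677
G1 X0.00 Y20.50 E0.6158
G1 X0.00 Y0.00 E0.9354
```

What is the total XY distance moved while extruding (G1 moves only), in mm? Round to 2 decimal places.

Sum the Euclidean lengths of each G1 segment: total = 60.00 mm.

60.00 mm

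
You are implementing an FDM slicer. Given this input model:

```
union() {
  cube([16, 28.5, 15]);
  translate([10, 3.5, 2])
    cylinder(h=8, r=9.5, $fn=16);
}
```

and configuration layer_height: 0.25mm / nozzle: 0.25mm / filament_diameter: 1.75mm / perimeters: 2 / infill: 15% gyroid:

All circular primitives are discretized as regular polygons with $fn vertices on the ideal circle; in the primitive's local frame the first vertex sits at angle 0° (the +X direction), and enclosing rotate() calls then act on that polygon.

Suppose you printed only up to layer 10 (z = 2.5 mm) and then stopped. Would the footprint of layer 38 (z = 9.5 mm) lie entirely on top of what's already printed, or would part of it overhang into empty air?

entirely on top

Compare the two slices. At z = 2.5: the 16×28.5 cube contributes its full rectangle (area 456.00 mm²); the r=9.5 cylinder at (10, 3.5) contributes a regular 16-gon of circumradius 9.5 (area = (16/2)·9.500²·sin(360°/16) = 276.30 mm²); Combining (union): the regions partially overlap — summed areas 732.30 mm² minus the doubly-counted overlap 174.21 mm² gives 558.08 mm² — area = 558.08 mm². At z = 9.5: the 16×28.5 cube contributes its full rectangle (area 456.00 mm²); the r=9.5 cylinder at (10, 3.5) gives a regular 16-gon of circumradius 9.5 (constant along its height) (area = (16/2)·9.500²·sin(360°/16) = 276.30 mm²); Combining (union): the regions partially overlap — summed areas 732.30 mm² minus the doubly-counted overlap 174.21 mm² gives 558.08 mm² — area = 558.08 mm². Checking containment: the cross-section at z = 9.5 is a subset of the cross-section at z = 2.5.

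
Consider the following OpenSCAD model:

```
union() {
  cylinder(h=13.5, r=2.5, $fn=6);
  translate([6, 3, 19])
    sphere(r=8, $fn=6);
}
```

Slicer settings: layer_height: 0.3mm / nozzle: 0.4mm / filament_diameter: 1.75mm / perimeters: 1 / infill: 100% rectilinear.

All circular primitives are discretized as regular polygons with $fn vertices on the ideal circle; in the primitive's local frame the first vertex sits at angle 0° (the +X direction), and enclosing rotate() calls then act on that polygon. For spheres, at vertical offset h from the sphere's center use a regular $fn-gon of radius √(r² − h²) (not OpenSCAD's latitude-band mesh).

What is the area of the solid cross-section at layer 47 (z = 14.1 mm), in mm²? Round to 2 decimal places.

103.90 mm²

At z = 14.1 mm: the cylinder does not reach this height (z outside [0, 13.5]); the r=8 sphere at (6, 3) contributes a regular 6-gon of circumradius √(8²−4.9²) = 6.324 (area = (6/2)·6.324²·sin(360°/6) = 103.90 mm²); Combining (union): only the r=8 sphere at (6, 3) is present, so the union is just that shape — area = 103.90 mm². Overall, the cross-section is a single solid region. Net area = 103.90 mm².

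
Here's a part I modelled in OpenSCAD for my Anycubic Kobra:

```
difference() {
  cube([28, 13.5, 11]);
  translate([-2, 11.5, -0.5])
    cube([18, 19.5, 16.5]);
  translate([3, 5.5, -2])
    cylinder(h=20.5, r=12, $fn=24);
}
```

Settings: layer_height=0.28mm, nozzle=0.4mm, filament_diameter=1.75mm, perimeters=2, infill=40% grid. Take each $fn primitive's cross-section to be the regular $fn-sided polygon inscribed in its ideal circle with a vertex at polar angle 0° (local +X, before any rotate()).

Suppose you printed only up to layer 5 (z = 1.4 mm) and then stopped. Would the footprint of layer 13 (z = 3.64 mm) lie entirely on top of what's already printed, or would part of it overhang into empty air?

Compare the two slices. At z = 1.4: the cube (footprint 28×13.5) is included at this height (area 378.00 mm²); the cube at (-2, 11.5) (footprint 18×19.5) is included at this height (area 351.00 mm²); the r=12 cylinder at (3, 5.5) gives a regular 24-gon of circumradius 12 (constant along its height) (area = (24/2)·12.000²·sin(360°/24) = 447.24 mm²); Subtracting the remaining from the first: starting from the 28×13.5 cube (378.00 mm²), the 18×19.5 cube at (-2, 11.5) partially overlaps it — only the 32.00 mm² overlap (of its 351.00 mm²) is removed, clipping the outline; the r=12 cylinder at (3, 5.5) partially overlaps it — only the 166.15 mm² overlap (of its 447.24 mm²) is removed, clipping the outline — area = 179.85 mm². At z = 3.64: the 28×13.5 cube contributes its full rectangle (area 378.00 mm²); the cube at (-2, 11.5) (footprint 18×19.5) is included at this height (area 351.00 mm²); the r=12 cylinder at (3, 5.5) contributes a regular 24-gon of circumradius 12 (area = (24/2)·12.000²·sin(360°/24) = 447.24 mm²); Subtracting the remaining from the first: starting from the 28×13.5 cube (378.00 mm²), the 18×19.5 cube at (-2, 11.5) partially overlaps it — only the 32.00 mm² overlap (of its 351.00 mm²) is removed, clipping the outline; the r=12 cylinder at (3, 5.5) partially overlaps it — only the 166.15 mm² overlap (of its 447.24 mm²) is removed, clipping the outline — area = 179.85 mm². Checking containment: the cross-section at z = 3.64 is a subset of the cross-section at z = 1.4.

entirely on top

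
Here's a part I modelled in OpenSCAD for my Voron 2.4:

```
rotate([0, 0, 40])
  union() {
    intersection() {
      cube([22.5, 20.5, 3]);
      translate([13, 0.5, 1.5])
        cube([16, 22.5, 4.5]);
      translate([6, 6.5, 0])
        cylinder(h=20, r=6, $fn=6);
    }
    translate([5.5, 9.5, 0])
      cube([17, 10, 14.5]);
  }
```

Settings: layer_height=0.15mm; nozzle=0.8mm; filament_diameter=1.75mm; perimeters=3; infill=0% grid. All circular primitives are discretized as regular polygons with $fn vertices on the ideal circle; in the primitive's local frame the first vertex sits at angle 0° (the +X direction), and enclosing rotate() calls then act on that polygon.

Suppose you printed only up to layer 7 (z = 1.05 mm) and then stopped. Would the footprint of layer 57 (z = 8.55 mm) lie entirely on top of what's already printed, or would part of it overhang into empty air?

Compare the two slices. At z = 1.05: the 22.5×20.5 cube contributes its full rectangle (area 461.25 mm²); the cube at (13, 0.5) is absent (z outside [1.5, 6]); the r=6 cylinder at (6, 6.5) gives a regular 6-gon of circumradius 6 (constant along its height) (area = (6/2)·6.000²·sin(360°/6) = 93.53 mm²); Taking the intersection: at least one operand is absent at this height, so nothing remains; the cube at (5.5, 9.5) is present — its section is the full 17×10 rectangle (area 170.00 mm²); Combining (union): only the 17×10 cube at (5.5, 9.5) is present, so the union is just that shape — area = 170.00 mm²; (whole slice rotated 40° about Z — lengths, areas and connectivity unchanged). At z = 8.55: the cube is absent (z outside [0, 3]); the cube at (13, 0.5) is not intersected at this z (z outside [1.5, 6]); the r=6 cylinder at (6, 6.5) gives a regular 6-gon of circumradius 6 (constant along its height) (area = (6/2)·6.000²·sin(360°/6) = 93.53 mm²); After intersecting: at least one operand is absent at this height, so nothing remains; the 17×10 cube at (5.5, 9.5) contributes its full rectangle (area 170.00 mm²); Taking the union: only the 17×10 cube at (5.5, 9.5) is present, so the union is just that shape — area = 170.00 mm²; (rotated 40° about Z; rotation is an isometry so areas/perimeters/island counts are preserved). Checking containment: the cross-section at z = 8.55 is a subset of the cross-section at z = 1.05.

entirely on top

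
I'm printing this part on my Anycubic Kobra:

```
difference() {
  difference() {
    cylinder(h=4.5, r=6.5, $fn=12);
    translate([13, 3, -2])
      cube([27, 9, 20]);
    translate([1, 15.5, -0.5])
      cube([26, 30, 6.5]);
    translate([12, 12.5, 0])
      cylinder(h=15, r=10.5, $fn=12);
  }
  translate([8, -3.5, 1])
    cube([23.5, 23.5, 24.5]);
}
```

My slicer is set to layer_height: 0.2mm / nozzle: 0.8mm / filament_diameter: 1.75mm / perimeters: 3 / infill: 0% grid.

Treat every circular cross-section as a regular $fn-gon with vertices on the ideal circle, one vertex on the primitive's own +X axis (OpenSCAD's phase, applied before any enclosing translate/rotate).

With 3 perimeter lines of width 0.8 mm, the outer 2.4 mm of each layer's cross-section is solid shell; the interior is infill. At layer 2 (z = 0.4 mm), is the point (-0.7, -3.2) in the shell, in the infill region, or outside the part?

At z = 0.4 mm: the r=6.5 cylinder gives a regular 12-gon of circumradius 6.5 (constant along its height); the cube at (13, 3) is present — its section is the full 27×9 rectangle; the cube at (1, 15.5) is present — its section is the full 26×30 rectangle; the r=10.5 cylinder at (12, 12.5) gives a regular 12-gon of circumradius 10.5 (constant along its height); After the difference (first − rest): starting from the r=6.5 cylinder, the 27×9 cube at (13, 3) misses the remaining region (no effect); the 26×30 cube at (1, 15.5) misses the remaining region (no effect); the r=10.5 cylinder at (12, 12.5) misses the remaining region (no effect) — 1 connected region; the cube at (8, -3.5) is not intersected at this z (z outside [1, 25.5]); Taking the first minus the rest: none of the subtracted shapes is present at this height, so the result so far is unchanged — 1 connected region. Overall, the cross-section is a single solid region. The nearest boundary edge runs (-0.00, -6.50)→(-3.25, -5.63); distance from the point to it = 3.01 mm. The point is inside the cross-section and 3.01 mm from the nearest boundary — more than the 2.4 mm shell width (3 × 0.8), so it's in the infill interior.

infill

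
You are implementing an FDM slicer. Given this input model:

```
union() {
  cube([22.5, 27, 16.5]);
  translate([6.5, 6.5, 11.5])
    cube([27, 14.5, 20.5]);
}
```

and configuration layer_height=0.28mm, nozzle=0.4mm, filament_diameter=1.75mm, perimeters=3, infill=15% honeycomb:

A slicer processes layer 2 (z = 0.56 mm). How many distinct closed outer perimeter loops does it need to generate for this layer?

At z = 0.56 mm: the 22.5×27 cube contributes its full rectangle; the cube at (6.5, 6.5) does not reach this height (z outside [11.5, 32]); Combining (union): only the 22.5×27 cube is present, so the union is just that shape — 1 connected region. The result has 1 disconnected region.

1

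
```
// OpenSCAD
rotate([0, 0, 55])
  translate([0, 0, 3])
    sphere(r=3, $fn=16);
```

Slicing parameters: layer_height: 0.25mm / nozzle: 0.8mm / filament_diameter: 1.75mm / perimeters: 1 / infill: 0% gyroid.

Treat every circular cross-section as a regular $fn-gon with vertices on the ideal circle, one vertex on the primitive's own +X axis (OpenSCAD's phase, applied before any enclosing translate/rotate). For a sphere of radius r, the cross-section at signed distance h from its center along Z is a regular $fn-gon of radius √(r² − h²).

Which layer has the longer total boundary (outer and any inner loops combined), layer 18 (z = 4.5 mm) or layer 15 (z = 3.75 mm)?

layer 15 (z = 3.75 mm)

Layer 18 (z = 4.5): the r=3 sphere slices to a regular 16-gon of circumradius 2.598 (√(r²−h²) with h=1.5 from center) (perimeter = 2·16·2.598·sin(180°/16) = 16.22 mm); (rotated 55° about Z; rotation is an isometry so areas/perimeters/island counts are preserved). So its perimeter = 16.22 mm. Layer 15 (z = 3.75): the sphere: section is a regular 16-gon, circumradius = √(r²−h²) = √(3²−0.75²) = 2.905 (perimeter = 2·16·2.905·sin(180°/16) = 18.13 mm); (rotated 55° about Z; rotation is an isometry so areas/perimeters/island counts are preserved). So its perimeter = 18.13 mm. Layer 15 is larger (18.13 vs 16.22 mm).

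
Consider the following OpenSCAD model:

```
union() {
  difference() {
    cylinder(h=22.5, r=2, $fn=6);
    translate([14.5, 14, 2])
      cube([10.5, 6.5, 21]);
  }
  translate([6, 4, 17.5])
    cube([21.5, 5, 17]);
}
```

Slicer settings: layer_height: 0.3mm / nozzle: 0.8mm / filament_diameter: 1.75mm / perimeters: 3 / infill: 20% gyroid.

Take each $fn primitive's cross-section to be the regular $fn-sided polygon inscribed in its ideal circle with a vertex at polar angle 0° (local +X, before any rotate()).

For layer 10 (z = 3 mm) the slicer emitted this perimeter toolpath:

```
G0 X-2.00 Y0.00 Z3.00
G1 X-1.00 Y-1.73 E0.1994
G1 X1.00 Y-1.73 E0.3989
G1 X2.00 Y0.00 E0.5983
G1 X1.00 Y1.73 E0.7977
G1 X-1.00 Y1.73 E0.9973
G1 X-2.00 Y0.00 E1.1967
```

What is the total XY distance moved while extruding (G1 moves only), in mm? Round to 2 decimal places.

11.99 mm

Sum the Euclidean lengths of each G1 segment: total = 11.99 mm.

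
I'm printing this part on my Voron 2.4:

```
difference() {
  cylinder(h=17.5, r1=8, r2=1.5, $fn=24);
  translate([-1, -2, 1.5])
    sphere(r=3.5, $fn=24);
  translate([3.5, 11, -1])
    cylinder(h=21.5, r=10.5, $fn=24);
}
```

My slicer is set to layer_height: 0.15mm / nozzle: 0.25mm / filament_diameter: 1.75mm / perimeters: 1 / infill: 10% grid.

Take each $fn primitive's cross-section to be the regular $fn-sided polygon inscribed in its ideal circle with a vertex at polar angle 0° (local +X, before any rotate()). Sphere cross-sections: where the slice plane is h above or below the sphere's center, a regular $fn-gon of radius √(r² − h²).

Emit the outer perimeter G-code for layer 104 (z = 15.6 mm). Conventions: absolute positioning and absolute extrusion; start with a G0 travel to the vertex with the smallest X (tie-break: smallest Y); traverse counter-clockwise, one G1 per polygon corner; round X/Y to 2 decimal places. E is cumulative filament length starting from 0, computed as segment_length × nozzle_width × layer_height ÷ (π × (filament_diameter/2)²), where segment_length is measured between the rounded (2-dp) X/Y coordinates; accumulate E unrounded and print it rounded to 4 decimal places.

At z = 15.6 mm: the cone contributes a regular 24-gon of circumradius 2.206 (interpolated between r1=8 and r2=1.5 at t=0.891); the sphere at (-1, -2) is not intersected at this z (|z−center|=14.100 > r=3.5); the r=10.5 cylinder at (3.5, 11) contributes a regular 24-gon of circumradius 10.5; Taking the first minus the rest: starting from the cone, the r=10.5 cylinder at (3.5, 11) partially overlaps it — only the 2.71 mm² overlap (of its 342.42 mm²) is removed, clipping the outline — 1 connected region. The outline is a single polygon with 20 vertices. Extrusion per mm of travel: 0.25 × 0.15 / (π × 0.875²) = 0.015591. Accumulating E over each segment gives final E = 0.2061.

G0 X-2.21 Y0.00 Z15.60
G1 X-2.13 Y-0.57 E0.0090
G1 X-1.91 Y-1.10 E0.0179
G1 X-1.56 Y-1.56 E0.0269
G1 X-1.10 Y-1.91 E0.0359
G1 X-0.57 Y-2.13 E0.0449
G1 X0.00 Y-2.21 E0.0539
G1 X0.57 Y-2.13 E0.0628
G1 X1.10 Y-1.91 E0.0718
G1 X1.56 Y-1.56 E0.0808
G1 X1.91 Y-1.10 E0.0898
G1 X2.13 Y-0.57 E0.0988
G1 X2.21 Y0.00 E0.1077
G1 X2.13 Y0.57 E0.1167
G1 X2.08 Y0.69 E0.1187
G1 X0.78 Y0.86 E0.1392
G1 X-1.33 Y1.73 E0.1748
G1 X-1.56 Y1.56 E0.1792
G1 X-1.91 Y1.10 E0.1882
G1 X-2.13 Y0.57 E0.1972
G1 X-2.21 Y0.00 E0.2061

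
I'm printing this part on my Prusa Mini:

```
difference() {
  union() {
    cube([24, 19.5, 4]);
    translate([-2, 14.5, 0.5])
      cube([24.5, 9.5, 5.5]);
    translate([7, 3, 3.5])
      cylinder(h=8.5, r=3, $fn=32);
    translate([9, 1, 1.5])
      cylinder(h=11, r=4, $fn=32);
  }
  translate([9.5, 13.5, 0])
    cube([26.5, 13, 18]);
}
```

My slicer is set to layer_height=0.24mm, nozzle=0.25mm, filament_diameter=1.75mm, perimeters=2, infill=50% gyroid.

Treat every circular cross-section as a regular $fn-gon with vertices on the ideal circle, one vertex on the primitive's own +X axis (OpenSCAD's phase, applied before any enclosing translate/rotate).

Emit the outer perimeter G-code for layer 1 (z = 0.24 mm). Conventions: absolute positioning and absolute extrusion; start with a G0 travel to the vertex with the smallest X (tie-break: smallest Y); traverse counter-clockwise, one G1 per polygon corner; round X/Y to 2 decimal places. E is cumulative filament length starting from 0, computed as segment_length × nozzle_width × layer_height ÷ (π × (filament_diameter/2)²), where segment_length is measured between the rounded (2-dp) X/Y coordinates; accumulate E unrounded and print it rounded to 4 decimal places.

At z = 0.24 mm: the cube is present — its section is the full 24×19.5 rectangle; the cube at (-2, 14.5) is absent (z outside [0.5, 6]); the cylinder at (7, 3) is absent (z outside [3.5, 12]); the cylinder at (9, 1) is not intersected at this z (z outside [1.5, 12.5]); Taking the union: only the 24×19.5 cube is present, so the union is just that shape — 1 connected region; the cube at (9.5, 13.5) is present — its section is the full 26.5×13 rectangle; Taking the first minus the rest: starting from the result so far, the 26.5×13 cube at (9.5, 13.5) partially overlaps it — only the 87.00 mm² overlap (of its 344.50 mm²) is removed, clipping the outline — 1 connected region. The outline is a single polygon with 6 vertices. Extrusion per mm of travel: 0.25 × 0.24 / (π × 0.875²) = 0.024945. Accumulating E over each segment gives final E = 2.1702.

G0 X0.00 Y0.00 Z0.24
G1 X24.00 Y0.00 E0.5987
G1 X24.00 Y13.50 E0.9354
G1 X9.50 Y13.50 E1.2971
G1 X9.50 Y19.50 E1.4468
G1 X0.00 Y19.50 E1.6838
G1 X0.00 Y0.00 E2.1702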